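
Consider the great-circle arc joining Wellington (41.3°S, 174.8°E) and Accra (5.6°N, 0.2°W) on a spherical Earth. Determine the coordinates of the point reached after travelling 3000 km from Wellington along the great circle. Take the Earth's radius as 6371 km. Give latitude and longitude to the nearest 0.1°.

≈ (67.7°S, 164.6°E)

From cos δ = sin φ₁ sin φ₂ + cos φ₁ cos φ₂ cos Δλ, the central angle is δ ≈ 2.514 rad (144.0°). The total great-circle distance is δ·R ≈ 2.514 × 6371 ≈ 16014 km, so the target fraction is f = 3000/16014 ≈ 0.187.
Interpolate at f ≈ 0.187 with slerp weights a = sin((1−f)δ)/sin δ ≈ 1.516, b = sin(fδ)/sin δ ≈ 0.772.
p = a·p₁ + b·p₂ ≈ (-0.366, 0.101, -0.925); φ = arcsin(p_z) ≈ -67.71°, λ = atan2(p_y, p_x) ≈ 164.63°.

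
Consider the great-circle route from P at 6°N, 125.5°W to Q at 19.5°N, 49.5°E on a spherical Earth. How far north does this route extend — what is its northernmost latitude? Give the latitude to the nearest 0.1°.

≈ 79.2°N

The great circle lies in the plane with unit normal n̂ = (p₁ × p₂)/|p₁ × p₂|.
Here n̂_z ≈ +0.187; the vertex latitude is φ_max = arccos|n̂_z| ≈ 79.2°.
Check via Clairaut: cos φ_max = |cos φ₁| · sin C = cos(6.0°)·sin(10.8°) ≈ 0.187, again giving ≈ 79.2°.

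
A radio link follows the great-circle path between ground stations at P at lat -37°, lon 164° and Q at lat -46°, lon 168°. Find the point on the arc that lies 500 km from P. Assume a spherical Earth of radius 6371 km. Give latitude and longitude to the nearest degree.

From cos δ = sin φ₁ sin φ₂ + cos φ₁ cos φ₂ cos Δλ, the central angle is δ ≈ 0.165 rad (9.5°). The total great-circle distance is δ·R ≈ 0.165 × 6371 ≈ 1054 km, so the target fraction is f = 500/1054 ≈ 0.474.
Interpolate at f ≈ 0.474 with slerp weights a = sin((1−f)δ)/sin δ ≈ 0.528, b = sin(fδ)/sin δ ≈ 0.476.
p = a·p₁ + b·p₂ ≈ (-0.728, 0.185, -0.660); φ = arcsin(p_z) ≈ -41.29°, λ = atan2(p_y, p_x) ≈ 165.76°.

≈ lat -41°, lon 166°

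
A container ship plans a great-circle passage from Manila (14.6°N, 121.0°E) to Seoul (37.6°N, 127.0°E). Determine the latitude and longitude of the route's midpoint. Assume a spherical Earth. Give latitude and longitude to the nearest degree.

Write both endpoints as unit vectors p₁, p₂ with components (cos φ cos λ, cos φ sin λ, sin φ).
The central angle between the endpoints is δ = arccos(p₁·p₂) ≈ 0.412 rad (23.6°).
Interpolate at f = 1/2 with slerp weights a = sin((1−f)δ)/sin δ ≈ 0.511, b = sin(fδ)/sin δ ≈ 0.511.
p = a·p₁ + b·p₂ ≈ (-0.498, 0.747, 0.440); φ = arcsin(p_z) ≈ 26.13°, λ = atan2(p_y, p_x) ≈ 123.70°.

≈ (26°N, 124°E)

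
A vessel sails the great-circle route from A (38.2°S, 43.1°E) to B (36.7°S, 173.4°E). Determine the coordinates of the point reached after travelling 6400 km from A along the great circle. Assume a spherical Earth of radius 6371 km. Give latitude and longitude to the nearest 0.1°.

Write both endpoints as unit vectors p₁, p₂ with components (cos φ cos λ, cos φ sin λ, sin φ).
The central angle between the endpoints is δ = arccos(p₁·p₂) ≈ 1.609 rad (92.2°). The total great-circle distance is δ·R ≈ 1.609 × 6371 ≈ 10249 km, so the target fraction is f = 6400/10249 ≈ 0.624.
Interpolate at f ≈ 0.624 with slerp weights a = sin((1−f)δ)/sin δ ≈ 0.569, b = sin(fδ)/sin δ ≈ 0.845.
p = a·p₁ + b·p₂ ≈ (-0.346, 0.383, -0.856); φ = arcsin(p_z) ≈ -58.90°, λ = atan2(p_y, p_x) ≈ 132.12°.

≈ (58.9°S, 132.1°E)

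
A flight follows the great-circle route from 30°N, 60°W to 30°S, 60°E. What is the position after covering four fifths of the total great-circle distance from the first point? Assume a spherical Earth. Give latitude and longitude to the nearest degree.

≈ 20°S, 34°E

Convert each endpoint to a unit vector on the sphere (x = cos φ cos λ, y = cos φ sin λ, z = sin φ).
The central angle between the endpoints is δ = arccos(p₁·p₂) ≈ 2.246 rad (128.7°).
Interpolate at f = 4/5 with slerp weights a = sin((1−f)δ)/sin δ ≈ 0.556, b = sin(fδ)/sin δ ≈ 1.248.
p = a·p₁ + b·p₂ ≈ (0.781, 0.519, -0.346); φ = arcsin(p_z) ≈ -20.25°, λ = atan2(p_y, p_x) ≈ 33.60°.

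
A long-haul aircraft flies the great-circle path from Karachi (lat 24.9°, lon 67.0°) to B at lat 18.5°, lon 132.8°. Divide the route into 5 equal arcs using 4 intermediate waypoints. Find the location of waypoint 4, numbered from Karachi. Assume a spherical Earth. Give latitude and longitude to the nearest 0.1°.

≈ lat 22.0°, lon 120.4°

The haversine formula gives a central angle δ ≈ 1.063 rad (60.9°) between the endpoints.
Interpolate at f = 4/5 with slerp weights a = sin((1−f)δ)/sin δ ≈ 0.241, b = sin(fδ)/sin δ ≈ 0.860.
p = a·p₁ + b·p₂ ≈ (-0.469, 0.800, 0.375); φ = arcsin(p_z) ≈ 22.00°, λ = atan2(p_y, p_x) ≈ 120.36°.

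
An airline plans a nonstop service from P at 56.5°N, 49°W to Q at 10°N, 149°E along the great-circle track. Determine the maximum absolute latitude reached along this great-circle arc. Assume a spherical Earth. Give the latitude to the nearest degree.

The great circle lies in the plane with unit normal n̂ = (p₁ × p₂)/|p₁ × p₂|.
Here n̂_z ≈ -0.181; the vertex latitude is φ_max = arccos|n̂_z| ≈ 79.6°.

≈ 80°N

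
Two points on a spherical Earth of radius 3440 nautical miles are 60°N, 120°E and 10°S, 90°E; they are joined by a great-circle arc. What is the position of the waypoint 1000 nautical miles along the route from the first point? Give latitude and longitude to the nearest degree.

The haversine formula gives a central angle δ ≈ 1.291 rad (74.0°) between the endpoints. The total great-circle distance is δ·R ≈ 1.291 × 3440 ≈ 4441 nmi, so the target fraction is f = 1000/4441 ≈ 0.225.
Interpolate at f ≈ 0.225 with slerp weights a = sin((1−f)δ)/sin δ ≈ 0.876, b = sin(fδ)/sin δ ≈ 0.298.
p = a·p₁ + b·p₂ ≈ (-0.219, 0.673, 0.707); φ = arcsin(p_z) ≈ 44.96°, λ = atan2(p_y, p_x) ≈ 108.02°.

≈ 45°N, 108°E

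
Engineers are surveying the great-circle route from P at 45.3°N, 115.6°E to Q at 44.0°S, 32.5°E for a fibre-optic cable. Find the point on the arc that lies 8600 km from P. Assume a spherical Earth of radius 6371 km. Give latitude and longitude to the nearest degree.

≈ 15°S, 62°E

From cos δ = sin φ₁ sin φ₂ + cos φ₁ cos φ₂ cos Δλ, the central angle is δ ≈ 2.019 rad (115.7°). The total great-circle distance is δ·R ≈ 2.019 × 6371 ≈ 12860 km, so the target fraction is f = 8600/12860 ≈ 0.669.
Interpolate at f ≈ 0.669 with slerp weights a = sin((1−f)δ)/sin δ ≈ 0.688, b = sin(fδ)/sin δ ≈ 1.082.
p = a·p₁ + b·p₂ ≈ (0.448, 0.855, -0.263); φ = arcsin(p_z) ≈ -15.25°, λ = atan2(p_y, p_x) ≈ 62.36°.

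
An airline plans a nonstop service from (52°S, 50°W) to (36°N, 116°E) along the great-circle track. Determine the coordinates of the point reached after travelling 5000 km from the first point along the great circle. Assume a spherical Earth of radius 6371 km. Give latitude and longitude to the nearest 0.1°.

Convert each endpoint to a unit vector on the sphere (x = cos φ cos λ, y = cos φ sin λ, z = sin φ).
The central angle between the endpoints is δ = arccos(p₁·p₂) ≈ 2.813 rad (161.2°). The total great-circle distance is δ·R ≈ 2.813 × 6371 ≈ 17921 km, so the target fraction is f = 5000/17921 ≈ 0.279.
Interpolate at f ≈ 0.279 with slerp weights a = sin((1−f)δ)/sin δ ≈ 2.780, b = sin(fδ)/sin δ ≈ 2.189.
p = a·p₁ + b·p₂ ≈ (0.324, 0.281, -0.904); φ = arcsin(p_z) ≈ -64.63°, λ = atan2(p_y, p_x) ≈ 40.97°.

≈ (64.6°S, 41.0°E)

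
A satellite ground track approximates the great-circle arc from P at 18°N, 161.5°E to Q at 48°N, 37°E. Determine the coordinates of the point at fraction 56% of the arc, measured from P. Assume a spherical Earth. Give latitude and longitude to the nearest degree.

Convert each endpoint to a unit vector on the sphere (x = cos φ cos λ, y = cos φ sin λ, z = sin φ).
The central angle between the endpoints is δ = arccos(p₁·p₂) ≈ 1.702 rad (97.5°).
Interpolate at f = 0.56 with slerp weights a = sin((1−f)δ)/sin δ ≈ 0.687, b = sin(fδ)/sin δ ≈ 0.822.
p = a·p₁ + b·p₂ ≈ (-0.180, 0.538, 0.823); φ = arcsin(p_z) ≈ 55.41°, λ = atan2(p_y, p_x) ≈ 108.48°.

≈ 55°N, 108°E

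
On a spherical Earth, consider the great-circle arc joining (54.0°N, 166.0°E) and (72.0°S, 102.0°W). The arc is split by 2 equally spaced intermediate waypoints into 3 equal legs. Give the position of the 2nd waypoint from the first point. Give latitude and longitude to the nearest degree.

Convert each endpoint to a unit vector on the sphere (x = cos φ cos λ, y = cos φ sin λ, z = sin φ).
The central angle between the endpoints is δ = arccos(p₁·p₂) ≈ 2.459 rad (140.9°).
Interpolate at f = 2/3 with slerp weights a = sin((1−f)δ)/sin δ ≈ 1.158, b = sin(fδ)/sin δ ≈ 1.581.
p = a·p₁ + b·p₂ ≈ (-0.762, -0.313, -0.567); φ = arcsin(p_z) ≈ -34.52°, λ = atan2(p_y, p_x) ≈ -157.66°.

≈ (35°S, 158°W)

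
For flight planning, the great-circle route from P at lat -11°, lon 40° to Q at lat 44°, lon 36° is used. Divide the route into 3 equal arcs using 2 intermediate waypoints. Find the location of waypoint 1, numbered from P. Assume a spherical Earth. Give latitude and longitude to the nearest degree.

≈ lat 7°, lon 39°

The haversine formula gives a central angle δ ≈ 0.962 rad (55.1°) between the endpoints.
Interpolate at f = 1/3 with slerp weights a = sin((1−f)δ)/sin δ ≈ 0.729, b = sin(fδ)/sin δ ≈ 0.384.
p = a·p₁ + b·p₂ ≈ (0.772, 0.623, 0.128); φ = arcsin(p_z) ≈ 7.34°, λ = atan2(p_y, p_x) ≈ 38.89°.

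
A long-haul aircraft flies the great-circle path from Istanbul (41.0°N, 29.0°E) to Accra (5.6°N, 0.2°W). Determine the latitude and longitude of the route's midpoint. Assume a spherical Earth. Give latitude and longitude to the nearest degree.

≈ 24°N, 12°E

Write both endpoints as unit vectors p₁, p₂ with components (cos φ cos λ, cos φ sin λ, sin φ).
The central angle between the endpoints is δ = arccos(p₁·p₂) ≈ 0.767 rad (44.0°).
Interpolate at f = 1/2 with slerp weights a = sin((1−f)δ)/sin δ ≈ 0.539, b = sin(fδ)/sin δ ≈ 0.539.
p = a·p₁ + b·p₂ ≈ (0.893, 0.195, 0.406); φ = arcsin(p_z) ≈ 23.98°, λ = atan2(p_y, p_x) ≈ 12.35°.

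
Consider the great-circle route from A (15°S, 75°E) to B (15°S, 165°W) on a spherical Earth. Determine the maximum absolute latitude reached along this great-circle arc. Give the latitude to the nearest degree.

The great circle lies in the plane with unit normal n̂ = (p₁ × p₂)/|p₁ × p₂|.
Here n̂_z ≈ +0.881; the vertex latitude is φ_max = arccos|n̂_z| ≈ 28.2°.
Check via Clairaut: cos φ_max = |cos φ₁| · sin C = cos(15.0°)·sin(114.1°) ≈ 0.881, again giving ≈ 28.2°.

≈ 28°S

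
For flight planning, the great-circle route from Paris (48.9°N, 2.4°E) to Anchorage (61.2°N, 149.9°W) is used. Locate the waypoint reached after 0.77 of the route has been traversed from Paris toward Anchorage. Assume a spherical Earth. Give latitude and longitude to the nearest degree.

≈ (75°N, 130°W)

From cos δ = sin φ₁ sin φ₂ + cos φ₁ cos φ₂ cos Δλ, the central angle is δ ≈ 1.181 rad (67.7°).
Interpolate at f = 0.77 with slerp weights a = sin((1−f)δ)/sin δ ≈ 0.290, b = sin(fδ)/sin δ ≈ 0.853.
p = a·p₁ + b·p₂ ≈ (-0.165, -0.198, 0.966); φ = arcsin(p_z) ≈ 75.06°, λ = atan2(p_y, p_x) ≈ -129.80°.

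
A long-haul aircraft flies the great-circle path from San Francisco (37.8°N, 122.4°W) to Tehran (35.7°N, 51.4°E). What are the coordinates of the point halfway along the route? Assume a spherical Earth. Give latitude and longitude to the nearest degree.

≈ 86°N, 21°W

Convert each endpoint to a unit vector on the sphere (x = cos φ cos λ, y = cos φ sin λ, z = sin φ).
The central angle between the endpoints is δ = arccos(p₁·p₂) ≈ 1.855 rad (106.3°).
Interpolate at f = 1/2 with slerp weights a = sin((1−f)δ)/sin δ ≈ 0.833, b = sin(fδ)/sin δ ≈ 0.833.
p = a·p₁ + b·p₂ ≈ (0.069, -0.027, 0.997); φ = arcsin(p_z) ≈ 85.73°, λ = atan2(p_y, p_x) ≈ -21.32°.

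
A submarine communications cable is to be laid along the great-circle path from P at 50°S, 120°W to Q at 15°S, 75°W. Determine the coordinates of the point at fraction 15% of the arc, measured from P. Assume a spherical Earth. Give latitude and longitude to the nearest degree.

Convert each endpoint to a unit vector on the sphere (x = cos φ cos λ, y = cos φ sin λ, z = sin φ).
The central angle between the endpoints is δ = arccos(p₁·p₂) ≈ 0.880 rad (50.4°).
Interpolate at f = 0.15 with slerp weights a = sin((1−f)δ)/sin δ ≈ 0.882, b = sin(fδ)/sin δ ≈ 0.171.
p = a·p₁ + b·p₂ ≈ (-0.241, -0.651, -0.720); φ = arcsin(p_z) ≈ -46.07°, λ = atan2(p_y, p_x) ≈ -110.32°.

≈ 46°S, 110°W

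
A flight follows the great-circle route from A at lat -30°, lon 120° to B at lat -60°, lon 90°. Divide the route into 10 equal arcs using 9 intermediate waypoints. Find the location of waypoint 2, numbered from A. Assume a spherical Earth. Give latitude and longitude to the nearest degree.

≈ lat -36°, lon 116°

Write both endpoints as unit vectors p₁, p₂ with components (cos φ cos λ, cos φ sin λ, sin φ).
The central angle between the endpoints is δ = arccos(p₁·p₂) ≈ 0.630 rad (36.1°).
Interpolate at f = 2/10 with slerp weights a = sin((1−f)δ)/sin δ ≈ 0.820, b = sin(fδ)/sin δ ≈ 0.213.
p = a·p₁ + b·p₂ ≈ (-0.355, 0.721, -0.595); φ = arcsin(p_z) ≈ -36.48°, λ = atan2(p_y, p_x) ≈ 116.20°.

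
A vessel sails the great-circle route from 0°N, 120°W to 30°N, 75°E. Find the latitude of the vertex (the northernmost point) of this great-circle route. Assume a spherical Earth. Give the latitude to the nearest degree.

The great circle lies in the plane with unit normal n̂ = (p₁ × p₂)/|p₁ × p₂|.
Here n̂_z ≈ -0.409; the vertex latitude is φ_max = arccos|n̂_z| ≈ 65.9°.

≈ 66°N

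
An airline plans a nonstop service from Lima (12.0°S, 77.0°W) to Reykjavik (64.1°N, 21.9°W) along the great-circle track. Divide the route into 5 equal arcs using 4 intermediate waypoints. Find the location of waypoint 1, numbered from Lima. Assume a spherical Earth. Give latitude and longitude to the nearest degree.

≈ 4°N, 71°W

Write both endpoints as unit vectors p₁, p₂ with components (cos φ cos λ, cos φ sin λ, sin φ).
The central angle between the endpoints is δ = arccos(p₁·p₂) ≈ 1.513 rad (86.7°).
Interpolate at f = 1/5 with slerp weights a = sin((1−f)δ)/sin δ ≈ 0.937, b = sin(fδ)/sin δ ≈ 0.299.
p = a·p₁ + b·p₂ ≈ (0.327, -0.942, 0.074); φ = arcsin(p_z) ≈ 4.23°, λ = atan2(p_y, p_x) ≈ -70.84°.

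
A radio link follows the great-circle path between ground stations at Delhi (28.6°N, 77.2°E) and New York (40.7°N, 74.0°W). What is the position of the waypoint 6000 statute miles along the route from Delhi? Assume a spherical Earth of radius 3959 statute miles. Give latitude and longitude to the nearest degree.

Convert each endpoint to a unit vector on the sphere (x = cos φ cos λ, y = cos φ sin λ, z = sin φ).
The central angle between the endpoints is δ = arccos(p₁·p₂) ≈ 1.845 rad (105.7°). The total great-circle distance is δ·R ≈ 1.845 × 3959 ≈ 7306 mi, so the target fraction is f = 6000/7306 ≈ 0.821.
Interpolate at f ≈ 0.821 with slerp weights a = sin((1−f)δ)/sin δ ≈ 0.336, b = sin(fδ)/sin δ ≈ 1.037.
p = a·p₁ + b·p₂ ≈ (0.282, -0.468, 0.838); φ = arcsin(p_z) ≈ 56.88°, λ = atan2(p_y, p_x) ≈ -58.90°.

≈ 57°N, 59°W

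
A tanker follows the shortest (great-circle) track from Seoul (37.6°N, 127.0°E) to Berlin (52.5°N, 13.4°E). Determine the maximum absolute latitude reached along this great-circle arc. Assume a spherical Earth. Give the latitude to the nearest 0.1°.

≈ 62.5°N

The great circle lies in the plane with unit normal n̂ = (p₁ × p₂)/|p₁ × p₂|.
Here n̂_z ≈ -0.462; the vertex latitude is φ_max = arccos|n̂_z| ≈ 62.5°.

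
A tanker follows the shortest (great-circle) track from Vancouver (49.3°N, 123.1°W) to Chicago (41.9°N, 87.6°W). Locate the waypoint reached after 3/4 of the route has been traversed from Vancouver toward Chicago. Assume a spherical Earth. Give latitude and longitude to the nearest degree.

≈ 45°N, 96°W

From cos δ = sin φ₁ sin φ₂ + cos φ₁ cos φ₂ cos Δλ, the central angle is δ ≈ 0.448 rad (25.7°).
Interpolate at f = 3/4 with slerp weights a = sin((1−f)δ)/sin δ ≈ 0.258, b = sin(fδ)/sin δ ≈ 0.761.
p = a·p₁ + b·p₂ ≈ (-0.068, -0.707, 0.704); φ = arcsin(p_z) ≈ 44.74°, λ = atan2(p_y, p_x) ≈ -95.51°.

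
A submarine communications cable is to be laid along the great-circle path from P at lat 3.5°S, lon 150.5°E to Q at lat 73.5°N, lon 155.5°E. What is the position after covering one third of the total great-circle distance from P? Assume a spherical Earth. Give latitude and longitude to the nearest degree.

The haversine formula gives a central angle δ ≈ 1.345 rad (77.1°) between the endpoints.
Interpolate at f = 1/3 with slerp weights a = sin((1−f)δ)/sin δ ≈ 0.802, b = sin(fδ)/sin δ ≈ 0.445.
p = a·p₁ + b·p₂ ≈ (-0.811, 0.446, 0.378); φ = arcsin(p_z) ≈ 22.18°, λ = atan2(p_y, p_x) ≈ 151.18°.

≈ lat 22°N, lon 151°E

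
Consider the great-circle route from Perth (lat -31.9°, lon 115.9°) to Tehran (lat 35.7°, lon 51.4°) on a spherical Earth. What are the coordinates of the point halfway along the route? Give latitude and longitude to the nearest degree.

≈ lat 2°, lon 84°

Write both endpoints as unit vectors p₁, p₂ with components (cos φ cos λ, cos φ sin λ, sin φ).
The central angle between the endpoints is δ = arccos(p₁·p₂) ≈ 1.582 rad (90.7°).
Interpolate at f = 1/2 with slerp weights a = sin((1−f)δ)/sin δ ≈ 0.711, b = sin(fδ)/sin δ ≈ 0.711.
p = a·p₁ + b·p₂ ≈ (0.097, 0.995, 0.039); φ = arcsin(p_z) ≈ 2.25°, λ = atan2(p_y, p_x) ≈ 84.45°.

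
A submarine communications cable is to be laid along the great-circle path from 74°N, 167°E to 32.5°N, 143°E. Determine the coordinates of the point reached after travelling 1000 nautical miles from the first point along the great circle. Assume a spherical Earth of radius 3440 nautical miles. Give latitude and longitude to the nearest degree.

From cos δ = sin φ₁ sin φ₂ + cos φ₁ cos φ₂ cos Δλ, the central angle is δ ≈ 0.754 rad (43.2°). The total great-circle distance is δ·R ≈ 0.754 × 3440 ≈ 2594 nmi, so the target fraction is f = 1000/2594 ≈ 0.385.
Interpolate at f ≈ 0.385 with slerp weights a = sin((1−f)δ)/sin δ ≈ 0.653, b = sin(fδ)/sin δ ≈ 0.419.
p = a·p₁ + b·p₂ ≈ (-0.457, 0.253, 0.853); φ = arcsin(p_z) ≈ 58.49°, λ = atan2(p_y, p_x) ≈ 151.05°.

≈ 58°N, 151°E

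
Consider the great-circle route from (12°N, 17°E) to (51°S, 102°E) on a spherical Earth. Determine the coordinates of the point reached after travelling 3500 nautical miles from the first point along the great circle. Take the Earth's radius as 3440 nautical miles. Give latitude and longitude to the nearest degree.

≈ (32°S, 56°E)

Convert each endpoint to a unit vector on the sphere (x = cos φ cos λ, y = cos φ sin λ, z = sin φ).
The central angle between the endpoints is δ = arccos(p₁·p₂) ≈ 1.679 rad (96.2°). The total great-circle distance is δ·R ≈ 1.679 × 3440 ≈ 5776 nmi, so the target fraction is f = 3500/5776 ≈ 0.606.
Interpolate at f ≈ 0.606 with slerp weights a = sin((1−f)δ)/sin δ ≈ 0.618, b = sin(fδ)/sin δ ≈ 0.856.
p = a·p₁ + b·p₂ ≈ (0.466, 0.703, -0.537); φ = arcsin(p_z) ≈ -32.45°, λ = atan2(p_y, p_x) ≈ 56.48°.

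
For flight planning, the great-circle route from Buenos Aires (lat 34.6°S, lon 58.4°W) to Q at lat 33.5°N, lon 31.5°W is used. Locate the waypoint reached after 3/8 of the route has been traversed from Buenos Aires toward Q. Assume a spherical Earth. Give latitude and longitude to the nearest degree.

Write both endpoints as unit vectors p₁, p₂ with components (cos φ cos λ, cos φ sin λ, sin φ).
The central angle between the endpoints is δ = arccos(p₁·p₂) ≈ 1.267 rad (72.6°).
Interpolate at f = 3/8 with slerp weights a = sin((1−f)δ)/sin δ ≈ 0.746, b = sin(fδ)/sin δ ≈ 0.479.
p = a·p₁ + b·p₂ ≈ (0.663, -0.732, -0.159); φ = arcsin(p_z) ≈ -9.14°, λ = atan2(p_y, p_x) ≈ -47.84°.

≈ lat 9°S, lon 48°W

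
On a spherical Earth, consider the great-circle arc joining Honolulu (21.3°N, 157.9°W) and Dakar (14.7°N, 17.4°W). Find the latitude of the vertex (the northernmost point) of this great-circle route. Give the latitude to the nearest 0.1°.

The great circle lies in the plane with unit normal n̂ = (p₁ × p₂)/|p₁ × p₂|.
Here n̂_z ≈ +0.719; the vertex latitude is φ_max = arccos|n̂_z| ≈ 44.1°.
Check via Clairaut: cos φ_max = |cos φ₁| · sin C = cos(21.3°)·sin(50.5°) ≈ 0.719, again giving ≈ 44.1°.

≈ 44.1°N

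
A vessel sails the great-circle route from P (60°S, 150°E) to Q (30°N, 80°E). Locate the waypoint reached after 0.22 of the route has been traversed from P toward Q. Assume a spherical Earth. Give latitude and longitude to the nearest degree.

≈ (44°S, 122°E)

Write both endpoints as unit vectors p₁, p₂ with components (cos φ cos λ, cos φ sin λ, sin φ).
The central angle between the endpoints is δ = arccos(p₁·p₂) ≈ 1.860 rad (106.6°).
Interpolate at f = 0.22 with slerp weights a = sin((1−f)δ)/sin δ ≈ 1.036, b = sin(fδ)/sin δ ≈ 0.415.
p = a·p₁ + b·p₂ ≈ (-0.386, 0.613, -0.689); φ = arcsin(p_z) ≈ -43.59°, λ = atan2(p_y, p_x) ≈ 122.21°.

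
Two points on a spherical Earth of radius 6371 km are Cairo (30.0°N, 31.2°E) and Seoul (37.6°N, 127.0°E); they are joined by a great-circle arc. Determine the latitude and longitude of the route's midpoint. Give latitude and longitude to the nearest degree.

≈ 45°N, 76°E

Convert each endpoint to a unit vector on the sphere (x = cos φ cos λ, y = cos φ sin λ, z = sin φ).
The central angle between the endpoints is δ = arccos(p₁·p₂) ≈ 1.333 rad (76.4°).
Interpolate at f = 1/2 with slerp weights a = sin((1−f)δ)/sin δ ≈ 0.636, b = sin(fδ)/sin δ ≈ 0.636.
p = a·p₁ + b·p₂ ≈ (0.168, 0.688, 0.706); φ = arcsin(p_z) ≈ 44.92°, λ = atan2(p_y, p_x) ≈ 76.28°.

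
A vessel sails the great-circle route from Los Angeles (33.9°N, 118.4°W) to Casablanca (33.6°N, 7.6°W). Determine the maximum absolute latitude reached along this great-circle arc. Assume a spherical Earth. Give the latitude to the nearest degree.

≈ 50°N

The great circle lies in the plane with unit normal n̂ = (p₁ × p₂)/|p₁ × p₂|.
Here n̂_z ≈ +0.648; the vertex latitude is φ_max = arccos|n̂_z| ≈ 49.6°.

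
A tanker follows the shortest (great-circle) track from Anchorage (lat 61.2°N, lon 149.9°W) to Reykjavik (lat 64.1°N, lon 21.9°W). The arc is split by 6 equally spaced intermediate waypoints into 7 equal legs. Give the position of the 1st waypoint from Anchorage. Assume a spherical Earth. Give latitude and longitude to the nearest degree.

From cos δ = sin φ₁ sin φ₂ + cos φ₁ cos φ₂ cos Δλ, the central angle is δ ≈ 0.852 rad (48.8°).
Interpolate at f = 1/7 with slerp weights a = sin((1−f)δ)/sin δ ≈ 0.886, b = sin(fδ)/sin δ ≈ 0.161.
p = a·p₁ + b·p₂ ≈ (-0.304, -0.240, 0.922); φ = arcsin(p_z) ≈ 67.19°, λ = atan2(p_y, p_x) ≈ -141.66°.

≈ lat 67°N, lon 142°W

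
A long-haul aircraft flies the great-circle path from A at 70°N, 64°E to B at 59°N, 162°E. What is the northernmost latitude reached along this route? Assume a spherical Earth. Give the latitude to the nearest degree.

The great circle lies in the plane with unit normal n̂ = (p₁ × p₂)/|p₁ × p₂|.
Here n̂_z ≈ +0.279; the vertex latitude is φ_max = arccos|n̂_z| ≈ 73.8°.
Check via Clairaut: cos φ_max = |cos φ₁| · sin C = cos(70.0°)·sin(54.7°) ≈ 0.279, again giving ≈ 73.8°.

≈ 74°N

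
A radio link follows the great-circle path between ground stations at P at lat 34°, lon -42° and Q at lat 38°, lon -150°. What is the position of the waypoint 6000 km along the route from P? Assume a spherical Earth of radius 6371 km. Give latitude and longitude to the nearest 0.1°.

≈ lat 50.1°, lon -114.6°

Write both endpoints as unit vectors p₁, p₂ with components (cos φ cos λ, cos φ sin λ, sin φ).
The central angle between the endpoints is δ = arccos(p₁·p₂) ≈ 1.428 rad (81.8°). The total great-circle distance is δ·R ≈ 1.428 × 6371 ≈ 9097 km, so the target fraction is f = 6000/9097 ≈ 0.660.
Interpolate at f ≈ 0.660 with slerp weights a = sin((1−f)δ)/sin δ ≈ 0.472, b = sin(fδ)/sin δ ≈ 0.817.
p = a·p₁ + b·p₂ ≈ (-0.267, -0.584, 0.767); φ = arcsin(p_z) ≈ 50.08°, λ = atan2(p_y, p_x) ≈ -114.55°.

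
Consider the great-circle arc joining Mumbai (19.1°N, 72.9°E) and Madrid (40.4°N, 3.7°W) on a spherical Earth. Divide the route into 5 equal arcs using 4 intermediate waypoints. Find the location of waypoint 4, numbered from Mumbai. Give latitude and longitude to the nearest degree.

Convert each endpoint to a unit vector on the sphere (x = cos φ cos λ, y = cos φ sin λ, z = sin φ).
The central angle between the endpoints is δ = arccos(p₁·p₂) ≈ 1.182 rad (67.7°).
Interpolate at f = 4/5 with slerp weights a = sin((1−f)δ)/sin δ ≈ 0.253, b = sin(fδ)/sin δ ≈ 0.876.
p = a·p₁ + b·p₂ ≈ (0.736, 0.186, 0.651); φ = arcsin(p_z) ≈ 40.60°, λ = atan2(p_y, p_x) ≈ 14.14°.

≈ 41°N, 14°E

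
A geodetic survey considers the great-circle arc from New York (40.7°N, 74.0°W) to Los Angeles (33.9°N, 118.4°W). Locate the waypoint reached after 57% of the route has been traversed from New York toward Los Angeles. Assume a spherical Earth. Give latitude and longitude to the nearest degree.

≈ (39°N, 100°W)

The haversine formula gives a central angle δ ≈ 0.621 rad (35.6°) between the endpoints.
Interpolate at f = 0.57 with slerp weights a = sin((1−f)δ)/sin δ ≈ 0.453, b = sin(fδ)/sin δ ≈ 0.596.
p = a·p₁ + b·p₂ ≈ (-0.140, -0.765, 0.628); φ = arcsin(p_z) ≈ 38.90°, λ = atan2(p_y, p_x) ≈ -100.39°.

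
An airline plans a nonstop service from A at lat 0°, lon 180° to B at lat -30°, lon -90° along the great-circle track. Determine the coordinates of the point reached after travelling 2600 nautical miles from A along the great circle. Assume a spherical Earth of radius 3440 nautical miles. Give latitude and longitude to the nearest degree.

Write both endpoints as unit vectors p₁, p₂ with components (cos φ cos λ, cos φ sin λ, sin φ).
The central angle between the endpoints is δ = arccos(p₁·p₂) ≈ 1.571 rad (90.0°). The total great-circle distance is δ·R ≈ 1.571 × 3440 ≈ 5404 nmi, so the target fraction is f = 2600/5404 ≈ 0.481.
Interpolate at f ≈ 0.481 with slerp weights a = sin((1−f)δ)/sin δ ≈ 0.728, b = sin(fδ)/sin δ ≈ 0.686.
p = a·p₁ + b·p₂ ≈ (-0.728, -0.594, -0.343); φ = arcsin(p_z) ≈ -20.06°, λ = atan2(p_y, p_x) ≈ -140.78°.

≈ lat -20°, lon -141°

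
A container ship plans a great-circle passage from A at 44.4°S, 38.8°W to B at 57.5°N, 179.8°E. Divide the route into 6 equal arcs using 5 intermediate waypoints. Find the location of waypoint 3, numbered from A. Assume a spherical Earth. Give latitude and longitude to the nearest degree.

Write both endpoints as unit vectors p₁, p₂ with components (cos φ cos λ, cos φ sin λ, sin φ).
The central angle between the endpoints is δ = arccos(p₁·p₂) ≈ 2.668 rad (152.9°).
Interpolate at f = 3/6 with slerp weights a = sin((1−f)δ)/sin δ ≈ 2.133, b = sin(fδ)/sin δ ≈ 2.133.
p = a·p₁ + b·p₂ ≈ (0.042, -0.951, 0.307); φ = arcsin(p_z) ≈ 17.85°, λ = atan2(p_y, p_x) ≈ -87.49°.

≈ 18°N, 87°W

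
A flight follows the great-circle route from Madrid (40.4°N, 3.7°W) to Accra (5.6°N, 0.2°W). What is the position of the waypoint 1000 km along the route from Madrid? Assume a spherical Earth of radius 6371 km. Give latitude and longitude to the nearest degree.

≈ 31°N, 3°W

The haversine formula gives a central angle δ ≈ 0.610 rad (34.9°) between the endpoints. The total great-circle distance is δ·R ≈ 0.610 × 6371 ≈ 3885 km, so the target fraction is f = 1000/3885 ≈ 0.257.
Interpolate at f ≈ 0.257 with slerp weights a = sin((1−f)δ)/sin δ ≈ 0.764, b = sin(fδ)/sin δ ≈ 0.273.
p = a·p₁ + b·p₂ ≈ (0.852, -0.038, 0.522); φ = arcsin(p_z) ≈ 31.45°, λ = atan2(p_y, p_x) ≈ -2.59°.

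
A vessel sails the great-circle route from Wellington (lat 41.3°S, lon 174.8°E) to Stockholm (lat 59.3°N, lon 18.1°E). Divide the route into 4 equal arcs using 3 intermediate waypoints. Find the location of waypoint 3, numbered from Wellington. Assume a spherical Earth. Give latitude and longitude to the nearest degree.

≈ lat 61°N, lon 103°E

From cos δ = sin φ₁ sin φ₂ + cos φ₁ cos φ₂ cos Δλ, the central angle is δ ≈ 2.738 rad (156.9°).
Interpolate at f = 3/4 with slerp weights a = sin((1−f)δ)/sin δ ≈ 1.611, b = sin(fδ)/sin δ ≈ 2.257.
p = a·p₁ + b·p₂ ≈ (-0.110, 0.468, 0.877); φ = arcsin(p_z) ≈ 61.28°, λ = atan2(p_y, p_x) ≈ 103.28°.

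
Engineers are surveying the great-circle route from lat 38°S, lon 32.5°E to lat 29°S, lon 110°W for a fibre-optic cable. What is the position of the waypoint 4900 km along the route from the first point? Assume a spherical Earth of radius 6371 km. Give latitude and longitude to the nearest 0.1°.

≈ lat 64.2°S, lon 28.9°W

Convert each endpoint to a unit vector on the sphere (x = cos φ cos λ, y = cos φ sin λ, z = sin φ).
The central angle between the endpoints is δ = arccos(p₁·p₂) ≈ 1.822 rad (104.4°). The total great-circle distance is δ·R ≈ 1.822 × 6371 ≈ 11606 km, so the target fraction is f = 4900/11606 ≈ 0.422.
Interpolate at f ≈ 0.422 with slerp weights a = sin((1−f)δ)/sin δ ≈ 0.897, b = sin(fδ)/sin δ ≈ 0.718.
p = a·p₁ + b·p₂ ≈ (0.381, -0.210, -0.900); φ = arcsin(p_z) ≈ -64.19°, λ = atan2(p_y, p_x) ≈ -28.89°.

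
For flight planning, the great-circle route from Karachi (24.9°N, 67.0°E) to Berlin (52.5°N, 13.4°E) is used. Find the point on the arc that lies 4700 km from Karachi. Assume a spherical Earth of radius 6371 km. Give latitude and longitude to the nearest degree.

From cos δ = sin φ₁ sin φ₂ + cos φ₁ cos φ₂ cos Δλ, the central angle is δ ≈ 0.848 rad (48.6°). The total great-circle distance is δ·R ≈ 0.848 × 6371 ≈ 5401 km, so the target fraction is f = 4700/5401 ≈ 0.870.
Interpolate at f ≈ 0.870 with slerp weights a = sin((1−f)δ)/sin δ ≈ 0.146, b = sin(fδ)/sin δ ≈ 0.897.
p = a·p₁ + b·p₂ ≈ (0.583, 0.249, 0.773); φ = arcsin(p_z) ≈ 50.66°, λ = atan2(p_y, p_x) ≈ 23.11°.

≈ 51°N, 23°E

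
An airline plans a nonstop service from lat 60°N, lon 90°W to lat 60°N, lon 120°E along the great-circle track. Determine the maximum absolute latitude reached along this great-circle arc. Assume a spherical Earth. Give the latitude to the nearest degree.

The great circle lies in the plane with unit normal n̂ = (p₁ × p₂)/|p₁ × p₂|.
Here n̂_z ≈ -0.148; the vertex latitude is φ_max = arccos|n̂_z| ≈ 81.5°.
Check via Clairaut: cos φ_max = |cos φ₁| · sin C = cos(60.0°)·sin(17.2°) ≈ 0.148, again giving ≈ 81.5°.

≈ 82°N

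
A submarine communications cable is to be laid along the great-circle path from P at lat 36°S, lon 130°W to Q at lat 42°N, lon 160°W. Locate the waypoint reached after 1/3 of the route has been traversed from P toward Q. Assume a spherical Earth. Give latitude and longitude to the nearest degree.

≈ lat 10°S, lon 140°W

Write both endpoints as unit vectors p₁, p₂ with components (cos φ cos λ, cos φ sin λ, sin φ).
The central angle between the endpoints is δ = arccos(p₁·p₂) ≈ 1.443 rad (82.7°).
Interpolate at f = 1/3 with slerp weights a = sin((1−f)δ)/sin δ ≈ 0.827, b = sin(fδ)/sin δ ≈ 0.466.
p = a·p₁ + b·p₂ ≈ (-0.756, -0.631, -0.174); φ = arcsin(p_z) ≈ -10.02°, λ = atan2(p_y, p_x) ≈ -140.14°.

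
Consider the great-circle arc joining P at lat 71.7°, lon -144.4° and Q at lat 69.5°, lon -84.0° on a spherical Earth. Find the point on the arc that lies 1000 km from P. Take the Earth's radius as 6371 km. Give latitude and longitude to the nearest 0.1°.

≈ lat 73.1°, lon -114.7°

Write both endpoints as unit vectors p₁, p₂ with components (cos φ cos λ, cos φ sin λ, sin φ).
The central angle between the endpoints is δ = arccos(p₁·p₂) ≈ 0.337 rad (19.3°). The total great-circle distance is δ·R ≈ 0.337 × 6371 ≈ 2150 km, so the target fraction is f = 1000/2150 ≈ 0.465.
Interpolate at f ≈ 0.465 with slerp weights a = sin((1−f)δ)/sin δ ≈ 0.542, b = sin(fδ)/sin δ ≈ 0.472.
p = a·p₁ + b·p₂ ≈ (-0.121, -0.264, 0.957); φ = arcsin(p_z) ≈ 73.14°, λ = atan2(p_y, p_x) ≈ -114.68°.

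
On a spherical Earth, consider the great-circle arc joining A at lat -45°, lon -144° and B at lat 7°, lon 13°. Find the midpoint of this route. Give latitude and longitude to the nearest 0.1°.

≈ lat -53.1°, lon -26.0°

The haversine formula gives a central angle δ ≈ 2.392 rad (137.1°) between the endpoints.
Interpolate at f = 1/2 with slerp weights a = sin((1−f)δ)/sin δ ≈ 1.366, b = sin(fδ)/sin δ ≈ 1.366.
p = a·p₁ + b·p₂ ≈ (0.540, -0.263, -0.800); φ = arcsin(p_z) ≈ -53.10°, λ = atan2(p_y, p_x) ≈ -25.96°.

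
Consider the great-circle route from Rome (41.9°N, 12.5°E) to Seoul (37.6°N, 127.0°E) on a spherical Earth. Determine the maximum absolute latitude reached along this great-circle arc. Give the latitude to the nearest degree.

The great circle lies in the plane with unit normal n̂ = (p₁ × p₂)/|p₁ × p₂|.
Here n̂_z ≈ +0.544; the vertex latitude is φ_max = arccos|n̂_z| ≈ 57.1°.
Check via Clairaut: cos φ_max = |cos φ₁| · sin C = cos(41.9°)·sin(46.9°) ≈ 0.544, again giving ≈ 57.1°.

≈ 57°N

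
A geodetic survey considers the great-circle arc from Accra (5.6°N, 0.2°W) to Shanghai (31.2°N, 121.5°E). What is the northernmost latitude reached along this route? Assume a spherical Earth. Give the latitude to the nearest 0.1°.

≈ 37.9°N

The great circle lies in the plane with unit normal n̂ = (p₁ × p₂)/|p₁ × p₂|.
Here n̂_z ≈ +0.789; the vertex latitude is φ_max = arccos|n̂_z| ≈ 37.9°.
Check via Clairaut: cos φ_max = |cos φ₁| · sin C = cos(5.6°)·sin(52.5°) ≈ 0.789, again giving ≈ 37.9°.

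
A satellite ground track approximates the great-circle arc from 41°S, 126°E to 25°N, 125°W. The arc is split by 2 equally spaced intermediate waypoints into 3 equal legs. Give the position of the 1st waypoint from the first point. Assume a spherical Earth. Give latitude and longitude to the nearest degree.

≈ 26°S, 171°E

The haversine formula gives a central angle δ ≈ 2.094 rad (120.0°) between the endpoints.
Interpolate at f = 1/3 with slerp weights a = sin((1−f)δ)/sin δ ≈ 1.137, b = sin(fδ)/sin δ ≈ 0.742.
p = a·p₁ + b·p₂ ≈ (-0.890, 0.143, -0.432); φ = arcsin(p_z) ≈ -25.62°, λ = atan2(p_y, p_x) ≈ 170.86°.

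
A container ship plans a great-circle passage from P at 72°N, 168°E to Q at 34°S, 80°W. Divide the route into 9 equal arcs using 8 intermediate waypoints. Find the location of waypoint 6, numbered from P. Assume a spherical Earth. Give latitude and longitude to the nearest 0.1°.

Write both endpoints as unit vectors p₁, p₂ with components (cos φ cos λ, cos φ sin λ, sin φ).
The central angle between the endpoints is δ = arccos(p₁·p₂) ≈ 2.250 rad (128.9°).
Interpolate at f = 6/9 with slerp weights a = sin((1−f)δ)/sin δ ≈ 0.876, b = sin(fδ)/sin δ ≈ 1.281.
p = a·p₁ + b·p₂ ≈ (-0.080, -0.990, 0.116); φ = arcsin(p_z) ≈ 6.67°, λ = atan2(p_y, p_x) ≈ -94.63°.

≈ 6.7°N, 94.6°W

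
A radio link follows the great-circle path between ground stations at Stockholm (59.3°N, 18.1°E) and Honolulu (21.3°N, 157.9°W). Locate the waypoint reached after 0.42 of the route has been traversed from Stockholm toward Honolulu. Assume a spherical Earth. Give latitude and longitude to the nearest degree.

≈ 79°N, 149°W

Convert each endpoint to a unit vector on the sphere (x = cos φ cos λ, y = cos φ sin λ, z = sin φ).
The central angle between the endpoints is δ = arccos(p₁·p₂) ≈ 1.734 rad (99.3°).
Interpolate at f = 0.42 with slerp weights a = sin((1−f)δ)/sin δ ≈ 0.856, b = sin(fδ)/sin δ ≈ 0.674.
p = a·p₁ + b·p₂ ≈ (-0.167, -0.101, 0.981); φ = arcsin(p_z) ≈ 78.76°, λ = atan2(p_y, p_x) ≈ -148.90°.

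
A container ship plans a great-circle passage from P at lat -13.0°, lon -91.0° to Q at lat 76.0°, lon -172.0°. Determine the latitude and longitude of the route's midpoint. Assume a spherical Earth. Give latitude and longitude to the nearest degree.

≈ lat 36°, lon -104°

Write both endpoints as unit vectors p₁, p₂ with components (cos φ cos λ, cos φ sin λ, sin φ).
The central angle between the endpoints is δ = arccos(p₁·p₂) ≈ 1.753 rad (100.5°).
Interpolate at f = 1/2 with slerp weights a = sin((1−f)δ)/sin δ ≈ 0.782, b = sin(fδ)/sin δ ≈ 0.782.
p = a·p₁ + b·p₂ ≈ (-0.201, -0.788, 0.583); φ = arcsin(p_z) ≈ 35.63°, λ = atan2(p_y, p_x) ≈ -104.28°.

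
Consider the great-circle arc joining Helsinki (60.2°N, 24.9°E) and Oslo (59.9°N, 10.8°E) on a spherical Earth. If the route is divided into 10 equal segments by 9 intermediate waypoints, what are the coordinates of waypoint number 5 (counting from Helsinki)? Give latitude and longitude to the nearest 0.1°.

The haversine formula gives a central angle δ ≈ 0.123 rad (7.0°) between the endpoints.
Interpolate at f = 5/10 with slerp weights a = sin((1−f)δ)/sin δ ≈ 0.501, b = sin(fδ)/sin δ ≈ 0.501.
p = a·p₁ + b·p₂ ≈ (0.473, 0.152, 0.868); φ = arcsin(p_z) ≈ 60.24°, λ = atan2(p_y, p_x) ≈ 17.82°.

≈ (60.2°N, 17.8°E)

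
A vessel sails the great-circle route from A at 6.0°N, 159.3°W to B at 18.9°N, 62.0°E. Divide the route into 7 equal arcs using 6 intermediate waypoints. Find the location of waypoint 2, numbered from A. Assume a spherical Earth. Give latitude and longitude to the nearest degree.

≈ 24°N, 166°E

From cos δ = sin φ₁ sin φ₂ + cos φ₁ cos φ₂ cos Δλ, the central angle is δ ≈ 2.309 rad (132.3°).
Interpolate at f = 2/7 with slerp weights a = sin((1−f)δ)/sin δ ≈ 1.348, b = sin(fδ)/sin δ ≈ 0.829.
p = a·p₁ + b·p₂ ≈ (-0.886, 0.218, 0.409); φ = arcsin(p_z) ≈ 24.16°, λ = atan2(p_y, p_x) ≈ 166.15°.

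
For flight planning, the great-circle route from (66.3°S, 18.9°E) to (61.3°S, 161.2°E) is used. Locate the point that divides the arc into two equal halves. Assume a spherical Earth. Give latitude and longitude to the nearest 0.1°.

≈ (80.7°S, 104.6°E)

Convert each endpoint to a unit vector on the sphere (x = cos φ cos λ, y = cos φ sin λ, z = sin φ).
The central angle between the endpoints is δ = arccos(p₁·p₂) ≈ 0.863 rad (49.4°).
Interpolate at f = 1/2 with slerp weights a = sin((1−f)δ)/sin δ ≈ 0.550, b = sin(fδ)/sin δ ≈ 0.550.
p = a·p₁ + b·p₂ ≈ (-0.041, 0.157, -0.987); φ = arcsin(p_z) ≈ -80.67°, λ = atan2(p_y, p_x) ≈ 104.62°.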